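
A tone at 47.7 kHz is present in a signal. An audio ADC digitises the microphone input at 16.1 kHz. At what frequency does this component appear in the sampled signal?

0.6 kHz

47.7 kHz mod fs = 15.5 kHz.
15.5 kHz > fs/2 = 8.05 kHz, folds to fs − 15.5 kHz = 0.6 kHz.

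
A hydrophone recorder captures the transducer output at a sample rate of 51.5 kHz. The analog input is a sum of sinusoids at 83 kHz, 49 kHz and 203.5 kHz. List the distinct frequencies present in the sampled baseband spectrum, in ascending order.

2.5 kHz, 20 kHz

fs/2 = 25.75 kHz.
83 kHz mod fs = 31.5 kHz.
31.5 kHz > fs/2 = 25.75 kHz, folds to fs − 31.5 kHz = 20 kHz.
49 kHz > fs/2 = 25.75 kHz, folds to fs − 49 kHz = 2.5 kHz.
203.5 kHz mod fs = 49 kHz.
49 kHz > fs/2 = 25.75 kHz, folds to fs − 49 kHz = 2.5 kHz.
Distinct values: {2.5 kHz, 20 kHz}.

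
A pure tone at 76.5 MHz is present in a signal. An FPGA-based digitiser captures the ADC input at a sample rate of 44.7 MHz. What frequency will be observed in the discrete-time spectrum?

12.9 MHz

76.5 MHz mod fs = 31.8 MHz.
31.8 MHz > fs/2 = 22.35 MHz, folds to fs − 31.8 MHz = 12.9 MHz.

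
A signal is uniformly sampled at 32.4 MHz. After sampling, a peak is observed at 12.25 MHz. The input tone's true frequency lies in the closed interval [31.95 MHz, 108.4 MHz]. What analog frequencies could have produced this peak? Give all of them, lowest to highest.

Frequencies that alias to 12.25 MHz are k·fs ± 12.25 MHz for integer k ≥ 0.
k=0: 12.25 MHz.
k=1: 20.15 MHz, 44.65 MHz.
k=2: 52.55 MHz, 77.05 MHz.
k=3: 84.95 MHz, 109.45 MHz.
k=4: 117.35 MHz, 141.85 MHz.
Within [31.95 MHz, 108.4 MHz]: 44.65 MHz, 52.55 MHz, 77.05 MHz, 84.95 MHz.

44.65 MHz, 52.55 MHz, 77.05 MHz, 84.95 MHz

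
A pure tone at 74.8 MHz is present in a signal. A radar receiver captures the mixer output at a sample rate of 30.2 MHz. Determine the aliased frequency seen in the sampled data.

14.4 MHz

74.8 MHz mod fs = 14.4 MHz.
14.4 MHz ≤ fs/2 = 15.1 MHz, appears at 14.4 MHz.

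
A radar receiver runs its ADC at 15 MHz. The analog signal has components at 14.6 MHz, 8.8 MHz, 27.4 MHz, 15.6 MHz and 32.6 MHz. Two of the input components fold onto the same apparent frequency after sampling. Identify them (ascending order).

fs/2 = 7.5 MHz.
14.6 MHz > fs/2 = 7.5 MHz, folds to fs − 14.6 MHz = 0.4 MHz.
8.8 MHz > fs/2 = 7.5 MHz, folds to fs − 8.8 MHz = 6.2 MHz.
27.4 MHz mod fs = 12.4 MHz.
12.4 MHz > fs/2 = 7.5 MHz, folds to fs − 12.4 MHz = 2.6 MHz.
15.6 MHz mod fs = 0.6 MHz.
0.6 MHz ≤ fs/2 = 7.5 MHz, appears at 0.6 MHz.
32.6 MHz mod fs = 2.6 MHz.
2.6 MHz ≤ fs/2 = 7.5 MHz, appears at 2.6 MHz.
27.4 MHz and 32.6 MHz both map to 2.6 MHz.

27.4 MHz, 32.6 MHz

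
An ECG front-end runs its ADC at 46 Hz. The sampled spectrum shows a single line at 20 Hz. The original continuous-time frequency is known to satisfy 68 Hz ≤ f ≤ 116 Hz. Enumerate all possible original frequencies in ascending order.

Frequencies that alias to 20 Hz are k·fs ± 20 Hz for integer k ≥ 0.
k=0: 20 Hz.
k=1: 26 Hz, 66 Hz.
k=2: 72 Hz, 112 Hz.
k=3: 118 Hz, 158 Hz.
Within [68 Hz, 116 Hz]: 72 Hz, 112 Hz.

72 Hz, 112 Hz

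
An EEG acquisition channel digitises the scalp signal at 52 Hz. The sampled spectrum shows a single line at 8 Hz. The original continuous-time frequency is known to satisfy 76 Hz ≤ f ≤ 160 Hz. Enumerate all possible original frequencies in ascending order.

96 Hz, 112 Hz, 148 Hz

Frequencies that alias to 8 Hz are k·fs ± 8 Hz for integer k ≥ 0.
k=0: 8 Hz.
k=1: 44 Hz, 60 Hz.
k=2: 96 Hz, 112 Hz.
k=3: 148 Hz, 164 Hz.
k=4: 200 Hz, 216 Hz.
Within [76 Hz, 160 Hz]: 96 Hz, 112 Hz, 148 Hz.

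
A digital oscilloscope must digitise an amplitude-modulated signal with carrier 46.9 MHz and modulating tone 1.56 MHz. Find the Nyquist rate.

96.92 MHz

AM sidebands sit at fc ± fm = 45.34 MHz and 48.46 MHz.
Highest-frequency component: 48.46 MHz.
Nyquist rate = 2 × 48.46 MHz = 96.92 MHz.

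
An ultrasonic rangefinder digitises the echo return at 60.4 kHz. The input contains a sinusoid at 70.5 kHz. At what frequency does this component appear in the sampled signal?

10.1 kHz

70.5 kHz mod fs = 10.1 kHz.
10.1 kHz ≤ fs/2 = 30.2 kHz, appears at 10.1 kHz.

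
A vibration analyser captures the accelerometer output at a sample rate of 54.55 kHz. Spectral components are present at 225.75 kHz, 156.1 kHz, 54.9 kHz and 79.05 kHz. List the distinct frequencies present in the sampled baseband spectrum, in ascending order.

fs/2 = 27.275 kHz.
225.75 kHz mod fs = 7.55 kHz.
7.55 kHz ≤ fs/2 = 27.275 kHz, appears at 7.55 kHz.
156.1 kHz mod fs = 47 kHz.
47 kHz > fs/2 = 27.275 kHz, folds to fs − 47 kHz = 7.55 kHz.
54.9 kHz mod fs = 0.35 kHz.
0.35 kHz ≤ fs/2 = 27.275 kHz, appears at 0.35 kHz.
79.05 kHz mod fs = 24.5 kHz.
24.5 kHz ≤ fs/2 = 27.275 kHz, appears at 24.5 kHz.
Distinct values: {0.35 kHz, 7.55 kHz, 24.5 kHz}.

0.35 kHz, 7.55 kHz, 24.5 kHz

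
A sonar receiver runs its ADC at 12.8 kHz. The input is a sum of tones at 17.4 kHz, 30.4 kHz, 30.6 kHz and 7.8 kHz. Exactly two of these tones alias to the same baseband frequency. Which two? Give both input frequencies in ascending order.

fs/2 = 6.4 kHz.
17.4 kHz mod fs = 4.6 kHz.
4.6 kHz ≤ fs/2 = 6.4 kHz, appears at 4.6 kHz.
30.4 kHz mod fs = 4.8 kHz.
4.8 kHz ≤ fs/2 = 6.4 kHz, appears at 4.8 kHz.
30.6 kHz mod fs = 5 kHz.
5 kHz ≤ fs/2 = 6.4 kHz, appears at 5 kHz.
7.8 kHz > fs/2 = 6.4 kHz, folds to fs − 7.8 kHz = 5 kHz.
7.8 kHz and 30.6 kHz both map to 5 kHz.

7.8 kHz, 30.6 kHz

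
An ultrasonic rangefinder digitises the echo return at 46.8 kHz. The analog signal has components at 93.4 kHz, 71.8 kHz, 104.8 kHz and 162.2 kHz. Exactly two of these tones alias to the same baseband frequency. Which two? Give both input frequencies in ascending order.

71.8 kHz, 162.2 kHz

fs/2 = 23.4 kHz.
93.4 kHz mod fs = 46.6 kHz.
46.6 kHz > fs/2 = 23.4 kHz, folds to fs − 46.6 kHz = 0.2 kHz.
71.8 kHz mod fs = 25 kHz.
25 kHz > fs/2 = 23.4 kHz, folds to fs − 25 kHz = 21.8 kHz.
104.8 kHz mod fs = 11.2 kHz.
11.2 kHz ≤ fs/2 = 23.4 kHz, appears at 11.2 kHz.
162.2 kHz mod fs = 21.8 kHz.
21.8 kHz ≤ fs/2 = 23.4 kHz, appears at 21.8 kHz.
71.8 kHz and 162.2 kHz both map to 21.8 kHz.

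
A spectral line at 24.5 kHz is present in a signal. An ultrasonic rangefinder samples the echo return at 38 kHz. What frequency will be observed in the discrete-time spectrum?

24.5 kHz > fs/2 = 19 kHz, folds to fs − 24.5 kHz = 13.5 kHz.

13.5 kHz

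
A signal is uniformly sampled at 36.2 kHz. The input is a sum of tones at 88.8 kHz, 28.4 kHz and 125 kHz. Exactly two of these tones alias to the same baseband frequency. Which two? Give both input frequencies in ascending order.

fs/2 = 18.1 kHz.
88.8 kHz mod fs = 16.4 kHz.
16.4 kHz ≤ fs/2 = 18.1 kHz, appears at 16.4 kHz.
28.4 kHz > fs/2 = 18.1 kHz, folds to fs − 28.4 kHz = 7.8 kHz.
125 kHz mod fs = 16.4 kHz.
16.4 kHz ≤ fs/2 = 18.1 kHz, appears at 16.4 kHz.
88.8 kHz and 125 kHz both map to 16.4 kHz.

88.8 kHz, 125 kHz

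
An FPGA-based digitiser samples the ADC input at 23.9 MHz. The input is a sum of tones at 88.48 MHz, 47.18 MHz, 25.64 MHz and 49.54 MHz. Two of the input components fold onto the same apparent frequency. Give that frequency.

fs/2 = 11.95 MHz.
88.48 MHz mod fs = 16.78 MHz.
16.78 MHz > fs/2 = 11.95 MHz, folds to fs − 16.78 MHz = 7.12 MHz.
47.18 MHz mod fs = 23.28 MHz.
23.28 MHz > fs/2 = 11.95 MHz, folds to fs − 23.28 MHz = 0.62 MHz.
25.64 MHz mod fs = 1.74 MHz.
1.74 MHz ≤ fs/2 = 11.95 MHz, appears at 1.74 MHz.
49.54 MHz mod fs = 1.74 MHz.
1.74 MHz ≤ fs/2 = 11.95 MHz, appears at 1.74 MHz.
25.64 MHz and 49.54 MHz both map to 1.74 MHz.

1.74 MHz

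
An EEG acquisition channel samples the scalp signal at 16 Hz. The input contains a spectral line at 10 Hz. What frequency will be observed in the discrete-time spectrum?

10 Hz > fs/2 = 8 Hz, folds to fs − 10 Hz = 6 Hz.

6 Hz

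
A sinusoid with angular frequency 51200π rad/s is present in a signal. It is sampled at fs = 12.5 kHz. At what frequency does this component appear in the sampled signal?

ω = 51200π rad/s → f = ω/(2π) = 25600 Hz = 25.6 kHz.
25.6 kHz mod fs = 0.6 kHz.
0.6 kHz ≤ fs/2 = 6.25 kHz, appears at 0.6 kHz.

0.6 kHz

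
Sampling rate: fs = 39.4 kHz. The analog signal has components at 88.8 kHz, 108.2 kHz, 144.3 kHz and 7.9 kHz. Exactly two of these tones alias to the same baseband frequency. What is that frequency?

10 kHz

fs/2 = 19.7 kHz.
88.8 kHz mod fs = 10 kHz.
10 kHz ≤ fs/2 = 19.7 kHz, appears at 10 kHz.
108.2 kHz mod fs = 29.4 kHz.
29.4 kHz > fs/2 = 19.7 kHz, folds to fs − 29.4 kHz = 10 kHz.
144.3 kHz mod fs = 26.1 kHz.
26.1 kHz > fs/2 = 19.7 kHz, folds to fs − 26.1 kHz = 13.3 kHz.
7.9 kHz ≤ fs/2 = 19.7 kHz, passes unchanged.
88.8 kHz and 108.2 kHz both map to 10 kHz.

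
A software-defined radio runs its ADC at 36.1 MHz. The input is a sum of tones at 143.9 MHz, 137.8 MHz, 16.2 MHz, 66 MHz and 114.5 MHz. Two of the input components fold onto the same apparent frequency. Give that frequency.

fs/2 = 18.05 MHz.
143.9 MHz mod fs = 35.6 MHz.
35.6 MHz > fs/2 = 18.05 MHz, folds to fs − 35.6 MHz = 0.5 MHz.
137.8 MHz mod fs = 29.5 MHz.
29.5 MHz > fs/2 = 18.05 MHz, folds to fs − 29.5 MHz = 6.6 MHz.
16.2 MHz ≤ fs/2 = 18.05 MHz, passes unchanged.
66 MHz mod fs = 29.9 MHz.
29.9 MHz > fs/2 = 18.05 MHz, folds to fs − 29.9 MHz = 6.2 MHz.
114.5 MHz mod fs = 6.2 MHz.
6.2 MHz ≤ fs/2 = 18.05 MHz, appears at 6.2 MHz.
66 MHz and 114.5 MHz both map to 6.2 MHz.

6.2 MHz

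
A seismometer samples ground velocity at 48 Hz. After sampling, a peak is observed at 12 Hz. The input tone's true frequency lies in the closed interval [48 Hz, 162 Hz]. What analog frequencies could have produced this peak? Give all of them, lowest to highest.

Frequencies that alias to 12 Hz are k·fs ± 12 Hz for integer k ≥ 0.
k=0: 12 Hz.
k=1: 36 Hz, 60 Hz.
k=2: 84 Hz, 108 Hz.
k=3: 132 Hz, 156 Hz.
k=4: 180 Hz, 204 Hz.
Within [48 Hz, 162 Hz]: 60 Hz, 84 Hz, 108 Hz, 132 Hz, 156 Hz.

60 Hz, 84 Hz, 108 Hz, 132 Hz, 156 Hz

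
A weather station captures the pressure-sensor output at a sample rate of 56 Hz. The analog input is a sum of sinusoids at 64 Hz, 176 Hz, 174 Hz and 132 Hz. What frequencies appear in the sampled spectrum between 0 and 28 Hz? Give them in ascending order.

6 Hz, 8 Hz, 20 Hz

fs/2 = 28 Hz.
64 Hz mod fs = 8 Hz.
8 Hz ≤ fs/2 = 28 Hz, appears at 8 Hz.
176 Hz mod fs = 8 Hz.
8 Hz ≤ fs/2 = 28 Hz, appears at 8 Hz.
174 Hz mod fs = 6 Hz.
6 Hz ≤ fs/2 = 28 Hz, appears at 6 Hz.
132 Hz mod fs = 20 Hz.
20 Hz ≤ fs/2 = 28 Hz, appears at 20 Hz.
Distinct values: {6 Hz, 8 Hz, 20 Hz}.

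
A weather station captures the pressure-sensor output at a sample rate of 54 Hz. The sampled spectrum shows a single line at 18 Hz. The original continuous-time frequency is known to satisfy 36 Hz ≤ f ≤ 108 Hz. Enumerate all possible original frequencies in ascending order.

36 Hz, 72 Hz, 90 Hz

Frequencies that alias to 18 Hz are k·fs ± 18 Hz for integer k ≥ 0.
k=0: 18 Hz.
k=1: 36 Hz, 72 Hz.
k=2: 90 Hz, 126 Hz.
k=3: 144 Hz, 180 Hz.
Within [36 Hz, 108 Hz]: 36 Hz, 72 Hz, 90 Hz.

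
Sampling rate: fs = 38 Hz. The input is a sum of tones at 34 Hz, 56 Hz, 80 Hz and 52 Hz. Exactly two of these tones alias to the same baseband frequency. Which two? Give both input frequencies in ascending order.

fs/2 = 19 Hz.
34 Hz > fs/2 = 19 Hz, folds to fs − 34 Hz = 4 Hz.
56 Hz mod fs = 18 Hz.
18 Hz ≤ fs/2 = 19 Hz, appears at 18 Hz.
80 Hz mod fs = 4 Hz.
4 Hz ≤ fs/2 = 19 Hz, appears at 4 Hz.
52 Hz mod fs = 14 Hz.
14 Hz ≤ fs/2 = 19 Hz, appears at 14 Hz.
34 Hz and 80 Hz both map to 4 Hz.

34 Hz, 80 Hz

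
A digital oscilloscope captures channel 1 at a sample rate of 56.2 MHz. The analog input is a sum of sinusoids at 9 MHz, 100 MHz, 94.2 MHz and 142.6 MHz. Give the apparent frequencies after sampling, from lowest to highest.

9 MHz, 12.4 MHz, 18.2 MHz, 26 MHz

fs/2 = 28.1 MHz.
9 MHz ≤ fs/2 = 28.1 MHz, passes unchanged.
100 MHz mod fs = 43.8 MHz.
43.8 MHz > fs/2 = 28.1 MHz, folds to fs − 43.8 MHz = 12.4 MHz.
94.2 MHz mod fs = 38 MHz.
38 MHz > fs/2 = 28.1 MHz, folds to fs − 38 MHz = 18.2 MHz.
142.6 MHz mod fs = 30.2 MHz.
30.2 MHz > fs/2 = 28.1 MHz, folds to fs − 30.2 MHz = 26 MHz.
Distinct values: {9 MHz, 12.4 MHz, 18.2 MHz, 26 MHz}.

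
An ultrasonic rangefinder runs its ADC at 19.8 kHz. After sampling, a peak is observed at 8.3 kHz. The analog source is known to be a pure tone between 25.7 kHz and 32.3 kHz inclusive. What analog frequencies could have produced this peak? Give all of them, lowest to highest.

Frequencies that alias to 8.3 kHz are k·fs ± 8.3 kHz for integer k ≥ 0.
k=0: 8.3 kHz.
k=1: 11.5 kHz, 28.1 kHz.
k=2: 31.3 kHz, 47.9 kHz.
k=3: 51.1 kHz, 67.7 kHz.
Within [25.7 kHz, 32.3 kHz]: 28.1 kHz, 31.3 kHz.

28.1 kHz, 31.3 kHz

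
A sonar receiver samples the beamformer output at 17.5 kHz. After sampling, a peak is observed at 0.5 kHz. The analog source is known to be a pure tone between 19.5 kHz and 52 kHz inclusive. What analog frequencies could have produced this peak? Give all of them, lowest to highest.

Frequencies that alias to 0.5 kHz are k·fs ± 0.5 kHz for integer k ≥ 0.
k=0: 0.5 kHz.
k=1: 17 kHz, 18 kHz.
k=2: 34.5 kHz, 35.5 kHz.
k=3: 52 kHz, 53 kHz.
k=4: 69.5 kHz, 70.5 kHz.
Within [19.5 kHz, 52 kHz]: 34.5 kHz, 35.5 kHz, 52 kHz.

34.5 kHz, 35.5 kHz, 52 kHz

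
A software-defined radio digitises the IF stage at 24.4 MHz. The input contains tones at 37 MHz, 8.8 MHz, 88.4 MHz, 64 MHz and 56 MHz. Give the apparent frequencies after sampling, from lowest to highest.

fs/2 = 12.2 MHz.
37 MHz mod fs = 12.6 MHz.
12.6 MHz > fs/2 = 12.2 MHz, folds to fs − 12.6 MHz = 11.8 MHz.
8.8 MHz ≤ fs/2 = 12.2 MHz, passes unchanged.
88.4 MHz mod fs = 15.2 MHz.
15.2 MHz > fs/2 = 12.2 MHz, folds to fs − 15.2 MHz = 9.2 MHz.
64 MHz mod fs = 15.2 MHz.
15.2 MHz > fs/2 = 12.2 MHz, folds to fs − 15.2 MHz = 9.2 MHz.
56 MHz mod fs = 7.2 MHz.
7.2 MHz ≤ fs/2 = 12.2 MHz, appears at 7.2 MHz.
Distinct values: {7.2 MHz, 8.8 MHz, 9.2 MHz, 11.8 MHz}.

7.2 MHz, 8.8 MHz, 9.2 MHz, 11.8 MHz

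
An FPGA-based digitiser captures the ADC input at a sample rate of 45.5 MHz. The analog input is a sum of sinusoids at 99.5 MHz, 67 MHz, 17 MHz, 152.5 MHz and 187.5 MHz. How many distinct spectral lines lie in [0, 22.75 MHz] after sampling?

5

fs/2 = 22.75 MHz.
99.5 MHz mod fs = 8.5 MHz.
8.5 MHz ≤ fs/2 = 22.75 MHz, appears at 8.5 MHz.
67 MHz mod fs = 21.5 MHz.
21.5 MHz ≤ fs/2 = 22.75 MHz, appears at 21.5 MHz.
17 MHz ≤ fs/2 = 22.75 MHz, passes unchanged.
152.5 MHz mod fs = 16 MHz.
16 MHz ≤ fs/2 = 22.75 MHz, appears at 16 MHz.
187.5 MHz mod fs = 5.5 MHz.
5.5 MHz ≤ fs/2 = 22.75 MHz, appears at 5.5 MHz.
Distinct values: {5.5 MHz, 8.5 MHz, 16 MHz, 17 MHz, 21.5 MHz} → 5.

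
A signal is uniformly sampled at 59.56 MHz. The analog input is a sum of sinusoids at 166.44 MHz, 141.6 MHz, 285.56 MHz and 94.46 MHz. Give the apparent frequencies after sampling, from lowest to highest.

fs/2 = 29.78 MHz.
166.44 MHz mod fs = 47.32 MHz.
47.32 MHz > fs/2 = 29.78 MHz, folds to fs − 47.32 MHz = 12.24 MHz.
141.6 MHz mod fs = 22.48 MHz.
22.48 MHz ≤ fs/2 = 29.78 MHz, appears at 22.48 MHz.
285.56 MHz mod fs = 47.32 MHz.
47.32 MHz > fs/2 = 29.78 MHz, folds to fs − 47.32 MHz = 12.24 MHz.
94.46 MHz mod fs = 34.9 MHz.
34.9 MHz > fs/2 = 29.78 MHz, folds to fs − 34.9 MHz = 24.66 MHz.
Distinct values: {12.24 MHz, 22.48 MHz, 24.66 MHz}.

12.24 MHz, 22.48 MHz, 24.66 MHz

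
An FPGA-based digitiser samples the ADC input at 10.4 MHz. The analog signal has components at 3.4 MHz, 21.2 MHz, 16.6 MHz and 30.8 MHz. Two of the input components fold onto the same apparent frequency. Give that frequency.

fs/2 = 5.2 MHz.
3.4 MHz ≤ fs/2 = 5.2 MHz, passes unchanged.
21.2 MHz mod fs = 0.4 MHz.
0.4 MHz ≤ fs/2 = 5.2 MHz, appears at 0.4 MHz.
16.6 MHz mod fs = 6.2 MHz.
6.2 MHz > fs/2 = 5.2 MHz, folds to fs − 6.2 MHz = 4.2 MHz.
30.8 MHz mod fs = 10 MHz.
10 MHz > fs/2 = 5.2 MHz, folds to fs − 10 MHz = 0.4 MHz.
21.2 MHz and 30.8 MHz both map to 0.4 MHz.

0.4 MHz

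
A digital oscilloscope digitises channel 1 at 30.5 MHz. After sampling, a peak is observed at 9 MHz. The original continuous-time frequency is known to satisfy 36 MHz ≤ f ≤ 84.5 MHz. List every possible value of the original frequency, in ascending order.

Frequencies that alias to 9 MHz are k·fs ± 9 MHz for integer k ≥ 0.
k=0: 9 MHz.
k=1: 21.5 MHz, 39.5 MHz.
k=2: 52 MHz, 70 MHz.
k=3: 82.5 MHz, 100.5 MHz.
k=4: 113 MHz, 131 MHz.
Within [36 MHz, 84.5 MHz]: 39.5 MHz, 52 MHz, 70 MHz, 82.5 MHz.

39.5 MHz, 52 MHz, 70 MHz, 82.5 MHz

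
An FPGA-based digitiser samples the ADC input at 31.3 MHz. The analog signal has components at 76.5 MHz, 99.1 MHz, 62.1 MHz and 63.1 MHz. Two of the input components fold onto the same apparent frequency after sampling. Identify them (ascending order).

fs/2 = 15.65 MHz.
76.5 MHz mod fs = 13.9 MHz.
13.9 MHz ≤ fs/2 = 15.65 MHz, appears at 13.9 MHz.
99.1 MHz mod fs = 5.2 MHz.
5.2 MHz ≤ fs/2 = 15.65 MHz, appears at 5.2 MHz.
62.1 MHz mod fs = 30.8 MHz.
30.8 MHz > fs/2 = 15.65 MHz, folds to fs − 30.8 MHz = 0.5 MHz.
63.1 MHz mod fs = 0.5 MHz.
0.5 MHz ≤ fs/2 = 15.65 MHz, appears at 0.5 MHz.
62.1 MHz and 63.1 MHz both map to 0.5 MHz.

62.1 MHz, 63.1 MHz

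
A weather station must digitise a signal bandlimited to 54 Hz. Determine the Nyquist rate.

Nyquist rate = 2 × 54 Hz = 108 Hz.

108 Hz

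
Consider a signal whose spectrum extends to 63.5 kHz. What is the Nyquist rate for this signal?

127 kHz

Nyquist rate = 2 × 63.5 kHz = 127 kHz.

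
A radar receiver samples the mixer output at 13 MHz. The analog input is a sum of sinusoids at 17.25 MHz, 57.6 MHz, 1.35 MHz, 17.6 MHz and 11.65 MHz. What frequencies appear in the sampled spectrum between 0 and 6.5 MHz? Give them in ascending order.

fs/2 = 6.5 MHz.
17.25 MHz mod fs = 4.25 MHz.
4.25 MHz ≤ fs/2 = 6.5 MHz, appears at 4.25 MHz.
57.6 MHz mod fs = 5.6 MHz.
5.6 MHz ≤ fs/2 = 6.5 MHz, appears at 5.6 MHz.
1.35 MHz ≤ fs/2 = 6.5 MHz, passes unchanged.
17.6 MHz mod fs = 4.6 MHz.
4.6 MHz ≤ fs/2 = 6.5 MHz, appears at 4.6 MHz.
11.65 MHz > fs/2 = 6.5 MHz, folds to fs − 11.65 MHz = 1.35 MHz.
Distinct values: {1.35 MHz, 4.25 MHz, 4.6 MHz, 5.6 MHz}.

1.35 MHz, 4.25 MHz, 4.6 MHz, 5.6 MHz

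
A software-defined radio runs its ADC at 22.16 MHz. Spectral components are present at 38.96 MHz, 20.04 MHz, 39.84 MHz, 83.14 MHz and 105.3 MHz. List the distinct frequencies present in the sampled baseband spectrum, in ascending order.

2.12 MHz, 4.48 MHz, 5.36 MHz, 5.5 MHz

fs/2 = 11.08 MHz.
38.96 MHz mod fs = 16.8 MHz.
16.8 MHz > fs/2 = 11.08 MHz, folds to fs − 16.8 MHz = 5.36 MHz.
20.04 MHz > fs/2 = 11.08 MHz, folds to fs − 20.04 MHz = 2.12 MHz.
39.84 MHz mod fs = 17.68 MHz.
17.68 MHz > fs/2 = 11.08 MHz, folds to fs − 17.68 MHz = 4.48 MHz.
83.14 MHz mod fs = 16.66 MHz.
16.66 MHz > fs/2 = 11.08 MHz, folds to fs − 16.66 MHz = 5.5 MHz.
105.3 MHz mod fs = 16.66 MHz.
16.66 MHz > fs/2 = 11.08 MHz, folds to fs − 16.66 MHz = 5.5 MHz.
Distinct values: {2.12 MHz, 4.48 MHz, 5.36 MHz, 5.5 MHz}.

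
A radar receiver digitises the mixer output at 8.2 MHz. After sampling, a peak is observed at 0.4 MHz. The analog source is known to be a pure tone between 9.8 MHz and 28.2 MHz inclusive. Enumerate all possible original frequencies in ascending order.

Frequencies that alias to 0.4 MHz are k·fs ± 0.4 MHz for integer k ≥ 0.
k=0: 0.4 MHz.
k=1: 7.8 MHz, 8.6 MHz.
k=2: 16 MHz, 16.8 MHz.
k=3: 24.2 MHz, 25 MHz.
k=4: 32.4 MHz, 33.2 MHz.
Within [9.8 MHz, 28.2 MHz]: 16 MHz, 16.8 MHz, 24.2 MHz, 25 MHz.

16 MHz, 16.8 MHz, 24.2 MHz, 25 MHz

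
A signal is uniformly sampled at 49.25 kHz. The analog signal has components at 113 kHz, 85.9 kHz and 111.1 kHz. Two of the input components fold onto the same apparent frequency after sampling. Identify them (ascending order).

85.9 kHz, 111.1 kHz

fs/2 = 24.625 kHz.
113 kHz mod fs = 14.5 kHz.
14.5 kHz ≤ fs/2 = 24.625 kHz, appears at 14.5 kHz.
85.9 kHz mod fs = 36.65 kHz.
36.65 kHz > fs/2 = 24.625 kHz, folds to fs − 36.65 kHz = 12.6 kHz.
111.1 kHz mod fs = 12.6 kHz.
12.6 kHz ≤ fs/2 = 24.625 kHz, appears at 12.6 kHz.
85.9 kHz and 111.1 kHz both map to 12.6 kHz.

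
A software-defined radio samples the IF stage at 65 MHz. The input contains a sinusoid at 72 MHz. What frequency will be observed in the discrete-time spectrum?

7 MHz

72 MHz mod fs = 7 MHz.
7 MHz ≤ fs/2 = 32.5 MHz, appears at 7 MHz.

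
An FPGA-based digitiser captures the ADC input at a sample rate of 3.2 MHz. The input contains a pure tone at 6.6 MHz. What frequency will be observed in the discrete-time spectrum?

6.6 MHz mod fs = 0.2 MHz.
0.2 MHz ≤ fs/2 = 1.6 MHz, appears at 0.2 MHz.

0.2 MHz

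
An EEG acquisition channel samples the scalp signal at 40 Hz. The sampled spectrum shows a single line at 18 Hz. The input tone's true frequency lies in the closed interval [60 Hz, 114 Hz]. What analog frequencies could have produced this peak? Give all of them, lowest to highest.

Frequencies that alias to 18 Hz are k·fs ± 18 Hz for integer k ≥ 0.
k=0: 18 Hz.
k=1: 22 Hz, 58 Hz.
k=2: 62 Hz, 98 Hz.
k=3: 102 Hz, 138 Hz.
k=4: 142 Hz, 178 Hz.
Within [60 Hz, 114 Hz]: 62 Hz, 98 Hz, 102 Hz.

62 Hz, 98 Hz, 102 Hz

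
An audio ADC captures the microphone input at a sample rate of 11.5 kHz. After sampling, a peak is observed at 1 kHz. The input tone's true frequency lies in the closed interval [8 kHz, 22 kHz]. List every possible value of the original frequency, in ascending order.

10.5 kHz, 12.5 kHz, 22 kHz

Frequencies that alias to 1 kHz are k·fs ± 1 kHz for integer k ≥ 0.
k=0: 1 kHz.
k=1: 10.5 kHz, 12.5 kHz.
k=2: 22 kHz, 24 kHz.
k=3: 33.5 kHz, 35.5 kHz.
Within [8 kHz, 22 kHz]: 10.5 kHz, 12.5 kHz, 22 kHz.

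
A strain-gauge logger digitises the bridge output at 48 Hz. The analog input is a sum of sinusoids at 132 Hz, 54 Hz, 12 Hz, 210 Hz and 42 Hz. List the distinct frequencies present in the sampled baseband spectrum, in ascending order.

fs/2 = 24 Hz.
132 Hz mod fs = 36 Hz.
36 Hz > fs/2 = 24 Hz, folds to fs − 36 Hz = 12 Hz.
54 Hz mod fs = 6 Hz.
6 Hz ≤ fs/2 = 24 Hz, appears at 6 Hz.
12 Hz ≤ fs/2 = 24 Hz, passes unchanged.
210 Hz mod fs = 18 Hz.
18 Hz ≤ fs/2 = 24 Hz, appears at 18 Hz.
42 Hz > fs/2 = 24 Hz, folds to fs − 42 Hz = 6 Hz.
Distinct values: {6 Hz, 12 Hz, 18 Hz}.

6 Hz, 12 Hz, 18 Hz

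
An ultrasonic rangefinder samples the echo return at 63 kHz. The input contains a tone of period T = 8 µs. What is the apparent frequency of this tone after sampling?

T = 8 µs → f = 1/T = 125 kHz.
125 kHz mod fs = 62 kHz.
62 kHz > fs/2 = 31.5 kHz, folds to fs − 62 kHz = 1 kHz.

1 kHz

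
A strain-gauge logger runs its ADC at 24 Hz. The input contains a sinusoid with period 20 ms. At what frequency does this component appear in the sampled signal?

T = 20 ms → f = 1/T = 50 Hz.
50 Hz mod fs = 2 Hz.
2 Hz ≤ fs/2 = 12 Hz, appears at 2 Hz.

2 Hz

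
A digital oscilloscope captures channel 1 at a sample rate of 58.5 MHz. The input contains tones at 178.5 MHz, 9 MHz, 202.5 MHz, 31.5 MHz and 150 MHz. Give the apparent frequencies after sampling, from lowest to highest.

fs/2 = 29.25 MHz.
178.5 MHz mod fs = 3 MHz.
3 MHz ≤ fs/2 = 29.25 MHz, appears at 3 MHz.
9 MHz ≤ fs/2 = 29.25 MHz, passes unchanged.
202.5 MHz mod fs = 27 MHz.
27 MHz ≤ fs/2 = 29.25 MHz, appears at 27 MHz.
31.5 MHz > fs/2 = 29.25 MHz, folds to fs − 31.5 MHz = 27 MHz.
150 MHz mod fs = 33 MHz.
33 MHz > fs/2 = 29.25 MHz, folds to fs − 33 MHz = 25.5 MHz.
Distinct values: {3 MHz, 9 MHz, 25.5 MHz, 27 MHz}.

3 MHz, 9 MHz, 25.5 MHz, 27 MHz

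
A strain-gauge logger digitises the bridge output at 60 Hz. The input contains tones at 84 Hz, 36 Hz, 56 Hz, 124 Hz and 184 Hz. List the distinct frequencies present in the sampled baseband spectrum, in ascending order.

4 Hz, 24 Hz

fs/2 = 30 Hz.
84 Hz mod fs = 24 Hz.
24 Hz ≤ fs/2 = 30 Hz, appears at 24 Hz.
36 Hz > fs/2 = 30 Hz, folds to fs − 36 Hz = 24 Hz.
56 Hz > fs/2 = 30 Hz, folds to fs − 56 Hz = 4 Hz.
124 Hz mod fs = 4 Hz.
4 Hz ≤ fs/2 = 30 Hz, appears at 4 Hz.
184 Hz mod fs = 4 Hz.
4 Hz ≤ fs/2 = 30 Hz, appears at 4 Hz.
Distinct values: {4 Hz, 24 Hz}.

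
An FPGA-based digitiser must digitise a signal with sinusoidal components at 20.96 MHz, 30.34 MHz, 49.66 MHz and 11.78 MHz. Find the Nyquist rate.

99.32 MHz

Highest-frequency component: 49.66 MHz.
Nyquist rate = 2 × 49.66 MHz = 99.32 MHz.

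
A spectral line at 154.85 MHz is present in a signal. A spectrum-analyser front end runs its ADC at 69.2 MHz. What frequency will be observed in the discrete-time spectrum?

16.45 MHz

154.85 MHz mod fs = 16.45 MHz.
16.45 MHz ≤ fs/2 = 34.6 MHz, appears at 16.45 MHz.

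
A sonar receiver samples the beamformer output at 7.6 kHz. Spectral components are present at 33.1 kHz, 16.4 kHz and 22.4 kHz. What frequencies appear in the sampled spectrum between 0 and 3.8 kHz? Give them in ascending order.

0.4 kHz, 1.2 kHz, 2.7 kHz

fs/2 = 3.8 kHz.
33.1 kHz mod fs = 2.7 kHz.
2.7 kHz ≤ fs/2 = 3.8 kHz, appears at 2.7 kHz.
16.4 kHz mod fs = 1.2 kHz.
1.2 kHz ≤ fs/2 = 3.8 kHz, appears at 1.2 kHz.
22.4 kHz mod fs = 7.2 kHz.
7.2 kHz > fs/2 = 3.8 kHz, folds to fs − 7.2 kHz = 0.4 kHz.
Distinct values: {0.4 kHz, 1.2 kHz, 2.7 kHz}.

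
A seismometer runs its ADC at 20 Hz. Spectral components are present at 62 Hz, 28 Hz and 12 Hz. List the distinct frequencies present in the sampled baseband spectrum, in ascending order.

fs/2 = 10 Hz.
62 Hz mod fs = 2 Hz.
2 Hz ≤ fs/2 = 10 Hz, appears at 2 Hz.
28 Hz mod fs = 8 Hz.
8 Hz ≤ fs/2 = 10 Hz, appears at 8 Hz.
12 Hz > fs/2 = 10 Hz, folds to fs − 12 Hz = 8 Hz.
Distinct values: {2 Hz, 8 Hz}.

2 Hz, 8 Hz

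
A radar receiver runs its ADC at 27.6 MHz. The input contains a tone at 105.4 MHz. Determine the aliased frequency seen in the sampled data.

5 MHz

105.4 MHz mod fs = 22.6 MHz.
22.6 MHz > fs/2 = 13.8 MHz, folds to fs − 22.6 MHz = 5 MHz.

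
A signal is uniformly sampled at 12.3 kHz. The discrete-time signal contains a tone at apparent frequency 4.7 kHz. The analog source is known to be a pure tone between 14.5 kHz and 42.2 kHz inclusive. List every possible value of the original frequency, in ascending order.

17 kHz, 19.9 kHz, 29.3 kHz, 32.2 kHz, 41.6 kHz

Frequencies that alias to 4.7 kHz are k·fs ± 4.7 kHz for integer k ≥ 0.
k=0: 4.7 kHz.
k=1: 7.6 kHz, 17 kHz.
k=2: 19.9 kHz, 29.3 kHz.
k=3: 32.2 kHz, 41.6 kHz.
k=4: 44.5 kHz, 53.9 kHz.
Within [14.5 kHz, 42.2 kHz]: 17 kHz, 19.9 kHz, 29.3 kHz, 32.2 kHz, 41.6 kHz.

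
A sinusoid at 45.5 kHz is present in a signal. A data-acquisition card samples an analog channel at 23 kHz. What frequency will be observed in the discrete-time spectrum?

0.5 kHz

45.5 kHz mod fs = 22.5 kHz.
22.5 kHz > fs/2 = 11.5 kHz, folds to fs − 22.5 kHz = 0.5 kHz.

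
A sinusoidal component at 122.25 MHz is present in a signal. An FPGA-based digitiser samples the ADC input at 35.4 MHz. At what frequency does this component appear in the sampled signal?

122.25 MHz mod fs = 16.05 MHz.
16.05 MHz ≤ fs/2 = 17.7 MHz, appears at 16.05 MHz.

16.05 MHz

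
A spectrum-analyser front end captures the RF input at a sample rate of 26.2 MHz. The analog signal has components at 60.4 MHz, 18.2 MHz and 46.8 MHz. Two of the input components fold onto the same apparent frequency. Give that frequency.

fs/2 = 13.1 MHz.
60.4 MHz mod fs = 8 MHz.
8 MHz ≤ fs/2 = 13.1 MHz, appears at 8 MHz.
18.2 MHz > fs/2 = 13.1 MHz, folds to fs − 18.2 MHz = 8 MHz.
46.8 MHz mod fs = 20.6 MHz.
20.6 MHz > fs/2 = 13.1 MHz, folds to fs − 20.6 MHz = 5.6 MHz.
18.2 MHz and 60.4 MHz both map to 8 MHz.

8 MHz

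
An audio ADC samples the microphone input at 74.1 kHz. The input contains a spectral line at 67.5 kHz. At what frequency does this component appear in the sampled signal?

67.5 kHz > fs/2 = 37.05 kHz, folds to fs − 67.5 kHz = 6.6 kHz.

6.6 kHz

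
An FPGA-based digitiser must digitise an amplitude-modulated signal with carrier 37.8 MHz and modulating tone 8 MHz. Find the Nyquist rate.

91.6 MHz

AM sidebands sit at fc ± fm = 29.8 MHz and 45.8 MHz.
Highest-frequency component: 45.8 MHz.
Nyquist rate = 2 × 45.8 MHz = 91.6 MHz.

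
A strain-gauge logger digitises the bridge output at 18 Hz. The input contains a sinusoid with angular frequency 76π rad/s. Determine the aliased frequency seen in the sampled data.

ω = 76π rad/s → f = ω/(2π) = 38 Hz.
38 Hz mod fs = 2 Hz.
2 Hz ≤ fs/2 = 9 Hz, appears at 2 Hz.

2 Hz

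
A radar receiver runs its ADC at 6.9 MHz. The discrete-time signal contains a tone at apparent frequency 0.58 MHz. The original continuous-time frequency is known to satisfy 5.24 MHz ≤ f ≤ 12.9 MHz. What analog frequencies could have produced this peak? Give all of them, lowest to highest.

6.32 MHz, 7.48 MHz

Frequencies that alias to 0.58 MHz are k·fs ± 0.58 MHz for integer k ≥ 0.
k=0: 0.58 MHz.
k=1: 6.32 MHz, 7.48 MHz.
k=2: 13.22 MHz, 14.38 MHz.
Within [5.24 MHz, 12.9 MHz]: 6.32 MHz, 7.48 MHz.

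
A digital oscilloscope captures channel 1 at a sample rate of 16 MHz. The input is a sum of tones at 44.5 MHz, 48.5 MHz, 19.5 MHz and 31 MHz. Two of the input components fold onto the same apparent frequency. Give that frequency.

3.5 MHz

fs/2 = 8 MHz.
44.5 MHz mod fs = 12.5 MHz.
12.5 MHz > fs/2 = 8 MHz, folds to fs − 12.5 MHz = 3.5 MHz.
48.5 MHz mod fs = 0.5 MHz.
0.5 MHz ≤ fs/2 = 8 MHz, appears at 0.5 MHz.
19.5 MHz mod fs = 3.5 MHz.
3.5 MHz ≤ fs/2 = 8 MHz, appears at 3.5 MHz.
31 MHz mod fs = 15 MHz.
15 MHz > fs/2 = 8 MHz, folds to fs − 15 MHz = 1 MHz.
19.5 MHz and 44.5 MHz both map to 3.5 MHz.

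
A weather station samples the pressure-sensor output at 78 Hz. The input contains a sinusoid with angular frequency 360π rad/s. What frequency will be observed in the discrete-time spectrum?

ω = 360π rad/s → f = ω/(2π) = 180 Hz.
180 Hz mod fs = 24 Hz.
24 Hz ≤ fs/2 = 39 Hz, appears at 24 Hz.

24 Hz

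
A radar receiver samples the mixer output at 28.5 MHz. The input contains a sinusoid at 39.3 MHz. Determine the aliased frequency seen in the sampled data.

39.3 MHz mod fs = 10.8 MHz.
10.8 MHz ≤ fs/2 = 14.25 MHz, appears at 10.8 MHz.

10.8 MHz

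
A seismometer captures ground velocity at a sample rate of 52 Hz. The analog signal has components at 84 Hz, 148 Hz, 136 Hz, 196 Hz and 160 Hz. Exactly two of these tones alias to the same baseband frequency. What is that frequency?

20 Hz

fs/2 = 26 Hz.
84 Hz mod fs = 32 Hz.
32 Hz > fs/2 = 26 Hz, folds to fs − 32 Hz = 20 Hz.
148 Hz mod fs = 44 Hz.
44 Hz > fs/2 = 26 Hz, folds to fs − 44 Hz = 8 Hz.
136 Hz mod fs = 32 Hz.
32 Hz > fs/2 = 26 Hz, folds to fs − 32 Hz = 20 Hz.
196 Hz mod fs = 40 Hz.
40 Hz > fs/2 = 26 Hz, folds to fs − 40 Hz = 12 Hz.
160 Hz mod fs = 4 Hz.
4 Hz ≤ fs/2 = 26 Hz, appears at 4 Hz.
84 Hz and 136 Hz both map to 20 Hz.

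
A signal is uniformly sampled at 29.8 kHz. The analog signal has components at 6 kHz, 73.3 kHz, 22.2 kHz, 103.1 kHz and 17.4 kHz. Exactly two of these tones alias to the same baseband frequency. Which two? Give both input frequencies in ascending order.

fs/2 = 14.9 kHz.
6 kHz ≤ fs/2 = 14.9 kHz, passes unchanged.
73.3 kHz mod fs = 13.7 kHz.
13.7 kHz ≤ fs/2 = 14.9 kHz, appears at 13.7 kHz.
22.2 kHz > fs/2 = 14.9 kHz, folds to fs − 22.2 kHz = 7.6 kHz.
103.1 kHz mod fs = 13.7 kHz.
13.7 kHz ≤ fs/2 = 14.9 kHz, appears at 13.7 kHz.
17.4 kHz > fs/2 = 14.9 kHz, folds to fs − 17.4 kHz = 12.4 kHz.
73.3 kHz and 103.1 kHz both map to 13.7 kHz.

73.3 kHz, 103.1 kHz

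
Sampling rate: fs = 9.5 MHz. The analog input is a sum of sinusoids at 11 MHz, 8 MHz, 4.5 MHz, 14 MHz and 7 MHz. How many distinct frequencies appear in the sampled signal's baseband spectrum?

3

fs/2 = 4.75 MHz.
11 MHz mod fs = 1.5 MHz.
1.5 MHz ≤ fs/2 = 4.75 MHz, appears at 1.5 MHz.
8 MHz > fs/2 = 4.75 MHz, folds to fs − 8 MHz = 1.5 MHz.
4.5 MHz ≤ fs/2 = 4.75 MHz, passes unchanged.
14 MHz mod fs = 4.5 MHz.
4.5 MHz ≤ fs/2 = 4.75 MHz, appears at 4.5 MHz.
7 MHz > fs/2 = 4.75 MHz, folds to fs − 7 MHz = 2.5 MHz.
Distinct values: {1.5 MHz, 2.5 MHz, 4.5 MHz} → 3.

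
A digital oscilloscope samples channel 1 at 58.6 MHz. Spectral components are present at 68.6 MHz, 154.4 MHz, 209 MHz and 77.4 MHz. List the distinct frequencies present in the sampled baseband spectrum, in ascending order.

10 MHz, 18.8 MHz, 21.4 MHz, 25.4 MHz

fs/2 = 29.3 MHz.
68.6 MHz mod fs = 10 MHz.
10 MHz ≤ fs/2 = 29.3 MHz, appears at 10 MHz.
154.4 MHz mod fs = 37.2 MHz.
37.2 MHz > fs/2 = 29.3 MHz, folds to fs − 37.2 MHz = 21.4 MHz.
209 MHz mod fs = 33.2 MHz.
33.2 MHz > fs/2 = 29.3 MHz, folds to fs − 33.2 MHz = 25.4 MHz.
77.4 MHz mod fs = 18.8 MHz.
18.8 MHz ≤ fs/2 = 29.3 MHz, appears at 18.8 MHz.
Distinct values: {10 MHz, 18.8 MHz, 21.4 MHz, 25.4 MHz}.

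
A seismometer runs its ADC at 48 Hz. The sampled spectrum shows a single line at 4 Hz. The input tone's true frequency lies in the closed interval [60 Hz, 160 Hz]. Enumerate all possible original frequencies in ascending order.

92 Hz, 100 Hz, 140 Hz, 148 Hz

Frequencies that alias to 4 Hz are k·fs ± 4 Hz for integer k ≥ 0.
k=0: 4 Hz.
k=1: 44 Hz, 52 Hz.
k=2: 92 Hz, 100 Hz.
k=3: 140 Hz, 148 Hz.
k=4: 188 Hz, 196 Hz.
Within [60 Hz, 160 Hz]: 92 Hz, 100 Hz, 140 Hz, 148 Hz.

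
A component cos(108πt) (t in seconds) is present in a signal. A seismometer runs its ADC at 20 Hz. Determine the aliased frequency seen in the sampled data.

ω = 108π rad/s → f = ω/(2π) = 54 Hz.
54 Hz mod fs = 14 Hz.
14 Hz > fs/2 = 10 Hz, folds to fs − 14 Hz = 6 Hz.

6 Hz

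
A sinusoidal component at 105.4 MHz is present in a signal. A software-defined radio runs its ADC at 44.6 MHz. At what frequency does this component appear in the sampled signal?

16.2 MHz

105.4 MHz mod fs = 16.2 MHz.
16.2 MHz ≤ fs/2 = 22.3 MHz, appears at 16.2 MHz.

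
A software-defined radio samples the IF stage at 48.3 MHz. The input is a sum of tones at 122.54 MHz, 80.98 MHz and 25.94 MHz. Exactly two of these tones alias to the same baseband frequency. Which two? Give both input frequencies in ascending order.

25.94 MHz, 122.54 MHz

fs/2 = 24.15 MHz.
122.54 MHz mod fs = 25.94 MHz.
25.94 MHz > fs/2 = 24.15 MHz, folds to fs − 25.94 MHz = 22.36 MHz.
80.98 MHz mod fs = 32.68 MHz.
32.68 MHz > fs/2 = 24.15 MHz, folds to fs − 32.68 MHz = 15.62 MHz.
25.94 MHz > fs/2 = 24.15 MHz, folds to fs − 25.94 MHz = 22.36 MHz.
25.94 MHz and 122.54 MHz both map to 22.36 MHz.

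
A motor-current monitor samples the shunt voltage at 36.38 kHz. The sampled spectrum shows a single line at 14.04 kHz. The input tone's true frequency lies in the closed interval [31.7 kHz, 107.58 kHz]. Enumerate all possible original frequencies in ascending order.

50.42 kHz, 58.72 kHz, 86.8 kHz, 95.1 kHz

Frequencies that alias to 14.04 kHz are k·fs ± 14.04 kHz for integer k ≥ 0.
k=0: 14.04 kHz.
k=1: 22.34 kHz, 50.42 kHz.
k=2: 58.72 kHz, 86.8 kHz.
k=3: 95.1 kHz, 123.18 kHz.
k=4: 131.48 kHz, 159.56 kHz.
Within [31.7 kHz, 107.58 kHz]: 50.42 kHz, 58.72 kHz, 86.8 kHz, 95.1 kHz.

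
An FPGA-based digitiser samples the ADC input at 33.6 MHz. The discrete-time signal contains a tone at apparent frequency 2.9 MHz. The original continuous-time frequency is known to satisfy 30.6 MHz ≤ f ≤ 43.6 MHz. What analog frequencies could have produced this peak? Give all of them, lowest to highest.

Frequencies that alias to 2.9 MHz are k·fs ± 2.9 MHz for integer k ≥ 0.
k=0: 2.9 MHz.
k=1: 30.7 MHz, 36.5 MHz.
k=2: 64.3 MHz, 70.1 MHz.
Within [30.6 MHz, 43.6 MHz]: 30.7 MHz, 36.5 MHz.

30.7 MHz, 36.5 MHz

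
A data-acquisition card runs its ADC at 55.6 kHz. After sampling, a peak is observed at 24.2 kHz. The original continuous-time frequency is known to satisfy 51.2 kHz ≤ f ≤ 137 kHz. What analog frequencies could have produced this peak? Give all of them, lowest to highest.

79.8 kHz, 87 kHz, 135.4 kHz

Frequencies that alias to 24.2 kHz are k·fs ± 24.2 kHz for integer k ≥ 0.
k=0: 24.2 kHz.
k=1: 31.4 kHz, 79.8 kHz.
k=2: 87 kHz, 135.4 kHz.
k=3: 142.6 kHz, 191 kHz.
Within [51.2 kHz, 137 kHz]: 79.8 kHz, 87 kHz, 135.4 kHz.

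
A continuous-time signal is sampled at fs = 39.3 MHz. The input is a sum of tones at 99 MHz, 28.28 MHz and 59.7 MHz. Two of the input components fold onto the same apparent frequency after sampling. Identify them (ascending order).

fs/2 = 19.65 MHz.
99 MHz mod fs = 20.4 MHz.
20.4 MHz > fs/2 = 19.65 MHz, folds to fs − 20.4 MHz = 18.9 MHz.
28.28 MHz > fs/2 = 19.65 MHz, folds to fs − 28.28 MHz = 11.02 MHz.
59.7 MHz mod fs = 20.4 MHz.
20.4 MHz > fs/2 = 19.65 MHz, folds to fs − 20.4 MHz = 18.9 MHz.
59.7 MHz and 99 MHz both map to 18.9 MHz.

59.7 MHz, 99 MHz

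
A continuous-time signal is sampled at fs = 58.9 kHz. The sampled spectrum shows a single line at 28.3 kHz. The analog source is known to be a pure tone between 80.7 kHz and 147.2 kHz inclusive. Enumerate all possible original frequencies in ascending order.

87.2 kHz, 89.5 kHz, 146.1 kHz

Frequencies that alias to 28.3 kHz are k·fs ± 28.3 kHz for integer k ≥ 0.
k=0: 28.3 kHz.
k=1: 30.6 kHz, 87.2 kHz.
k=2: 89.5 kHz, 146.1 kHz.
k=3: 148.4 kHz, 205 kHz.
Within [80.7 kHz, 147.2 kHz]: 87.2 kHz, 89.5 kHz, 146.1 kHz.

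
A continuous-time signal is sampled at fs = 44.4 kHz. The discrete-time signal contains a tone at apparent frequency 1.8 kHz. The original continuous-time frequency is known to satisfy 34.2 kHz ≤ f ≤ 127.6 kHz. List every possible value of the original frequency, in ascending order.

42.6 kHz, 46.2 kHz, 87 kHz, 90.6 kHz

Frequencies that alias to 1.8 kHz are k·fs ± 1.8 kHz for integer k ≥ 0.
k=0: 1.8 kHz.
k=1: 42.6 kHz, 46.2 kHz.
k=2: 87 kHz, 90.6 kHz.
k=3: 131.4 kHz, 135 kHz.
Within [34.2 kHz, 127.6 kHz]: 42.6 kHz, 46.2 kHz, 87 kHz, 90.6 kHz.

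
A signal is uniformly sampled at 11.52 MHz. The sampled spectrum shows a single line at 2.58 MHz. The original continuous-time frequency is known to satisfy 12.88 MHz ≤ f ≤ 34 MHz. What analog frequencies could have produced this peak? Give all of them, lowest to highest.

14.1 MHz, 20.46 MHz, 25.62 MHz, 31.98 MHz

Frequencies that alias to 2.58 MHz are k·fs ± 2.58 MHz for integer k ≥ 0.
k=0: 2.58 MHz.
k=1: 8.94 MHz, 14.1 MHz.
k=2: 20.46 MHz, 25.62 MHz.
k=3: 31.98 MHz, 37.14 MHz.
k=4: 43.5 MHz, 48.66 MHz.
Within [12.88 MHz, 34 MHz]: 14.1 MHz, 20.46 MHz, 25.62 MHz, 31.98 MHz.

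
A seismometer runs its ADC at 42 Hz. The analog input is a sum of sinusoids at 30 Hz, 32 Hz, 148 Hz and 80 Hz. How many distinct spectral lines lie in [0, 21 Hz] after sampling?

4

fs/2 = 21 Hz.
30 Hz > fs/2 = 21 Hz, folds to fs − 30 Hz = 12 Hz.
32 Hz > fs/2 = 21 Hz, folds to fs − 32 Hz = 10 Hz.
148 Hz mod fs = 22 Hz.
22 Hz > fs/2 = 21 Hz, folds to fs − 22 Hz = 20 Hz.
80 Hz mod fs = 38 Hz.
38 Hz > fs/2 = 21 Hz, folds to fs − 38 Hz = 4 Hz.
Distinct values: {4 Hz, 10 Hz, 12 Hz, 20 Hz} → 4.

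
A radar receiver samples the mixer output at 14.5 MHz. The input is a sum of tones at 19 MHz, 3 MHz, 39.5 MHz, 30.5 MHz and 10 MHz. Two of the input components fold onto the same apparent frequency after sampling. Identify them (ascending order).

10 MHz, 19 MHz

fs/2 = 7.25 MHz.
19 MHz mod fs = 4.5 MHz.
4.5 MHz ≤ fs/2 = 7.25 MHz, appears at 4.5 MHz.
3 MHz ≤ fs/2 = 7.25 MHz, passes unchanged.
39.5 MHz mod fs = 10.5 MHz.
10.5 MHz > fs/2 = 7.25 MHz, folds to fs − 10.5 MHz = 4 MHz.
30.5 MHz mod fs = 1.5 MHz.
1.5 MHz ≤ fs/2 = 7.25 MHz, appears at 1.5 MHz.
10 MHz > fs/2 = 7.25 MHz, folds to fs − 10 MHz = 4.5 MHz.
10 MHz and 19 MHz both map to 4.5 MHz.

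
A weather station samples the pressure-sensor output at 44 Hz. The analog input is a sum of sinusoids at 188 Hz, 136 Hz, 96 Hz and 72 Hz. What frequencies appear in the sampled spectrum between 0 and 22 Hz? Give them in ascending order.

4 Hz, 8 Hz, 12 Hz, 16 Hz

fs/2 = 22 Hz.
188 Hz mod fs = 12 Hz.
12 Hz ≤ fs/2 = 22 Hz, appears at 12 Hz.
136 Hz mod fs = 4 Hz.
4 Hz ≤ fs/2 = 22 Hz, appears at 4 Hz.
96 Hz mod fs = 8 Hz.
8 Hz ≤ fs/2 = 22 Hz, appears at 8 Hz.
72 Hz mod fs = 28 Hz.
28 Hz > fs/2 = 22 Hz, folds to fs − 28 Hz = 16 Hz.
Distinct values: {4 Hz, 8 Hz, 12 Hz, 16 Hz}.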